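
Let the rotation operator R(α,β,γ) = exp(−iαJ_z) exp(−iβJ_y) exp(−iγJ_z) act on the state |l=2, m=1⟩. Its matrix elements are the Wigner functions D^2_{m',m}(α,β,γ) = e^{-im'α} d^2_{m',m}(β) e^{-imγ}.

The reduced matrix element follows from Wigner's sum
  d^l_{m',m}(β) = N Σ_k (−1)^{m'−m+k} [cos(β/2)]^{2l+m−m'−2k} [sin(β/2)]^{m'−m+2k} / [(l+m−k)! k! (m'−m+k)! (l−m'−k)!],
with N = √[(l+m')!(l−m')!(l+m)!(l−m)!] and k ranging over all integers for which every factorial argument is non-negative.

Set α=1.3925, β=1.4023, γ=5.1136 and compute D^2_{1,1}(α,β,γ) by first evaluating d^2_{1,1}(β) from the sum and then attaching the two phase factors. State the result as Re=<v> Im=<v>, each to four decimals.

D^2_{1,1}(1.3925,1.4023,5.1136) = e^{-i·1·1.3925}·d^2_{1,1}(1.4023)·e^{-i·1·5.1136}. Compute d first:
c=cos(1.4023/2)=0.764101, s=sin(1.4023/2)=0.645097; N=√[6·1·6·1]=6.000000
k: max(0,(1)−(1))=0 … min(2+(1),2−(1))=1
  k=0: (−1)^0·6.0000/(6)·0.7641^4·0.6451^0 = +0.340881
  k=1: (−1)^1·6.0000/(2)·0.7641^2·0.6451^2 = -0.728907
d^2_{1,1}(1.4023) = +0.340881 -0.728907 = -0.388027
Attach z-rotation phases: D = e^{-i(1)(1.3925)}·(-0.388027)·e^{-i(1)(5.1136)} = -0.378426+0.085782i

Re=-0.3784 Im=0.0858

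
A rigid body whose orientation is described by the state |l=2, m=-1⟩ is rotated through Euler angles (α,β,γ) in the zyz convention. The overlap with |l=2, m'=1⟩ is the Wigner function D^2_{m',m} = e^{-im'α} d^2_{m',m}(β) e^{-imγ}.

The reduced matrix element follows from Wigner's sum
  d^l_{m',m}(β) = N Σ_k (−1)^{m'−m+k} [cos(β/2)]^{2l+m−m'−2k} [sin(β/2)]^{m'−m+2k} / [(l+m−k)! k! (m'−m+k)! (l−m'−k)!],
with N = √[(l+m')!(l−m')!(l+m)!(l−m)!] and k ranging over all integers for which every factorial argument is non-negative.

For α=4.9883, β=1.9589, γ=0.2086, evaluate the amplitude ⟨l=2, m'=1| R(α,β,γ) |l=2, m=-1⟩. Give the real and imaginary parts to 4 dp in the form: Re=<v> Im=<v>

Re=0.0113 Im=0.1672

First d^2_{1,-1}(β=1.9589), then the phase factors e^{-i(1)α} and e^{-i(-1)γ}:
With c≡cos(β/2)=0.557479 and s≡sin(β/2)=0.830191, N=[6·1·1·6]^{1/2}=6.000000
The bounds max(0,m−m')=0 and min(l+m,l−m')=1 give 2 terms
  k=0: (−1)^2·6.0000/(2)·0.5575^2·0.8302^2 = +0.642591
  k=1: (−1)^3·6.0000/(6)·0.5575^0·0.8302^4 = -0.475020
d^2_{1,-1}(1.9589) = +0.642591 -0.475020 = +0.167571
Phases: e^{-i·(1)·4.9883}=+0.272424+0.962177i, e^{-i·(-1)·0.2086}=+0.978322+0.207090i ⇒ D=+0.011271+0.167191i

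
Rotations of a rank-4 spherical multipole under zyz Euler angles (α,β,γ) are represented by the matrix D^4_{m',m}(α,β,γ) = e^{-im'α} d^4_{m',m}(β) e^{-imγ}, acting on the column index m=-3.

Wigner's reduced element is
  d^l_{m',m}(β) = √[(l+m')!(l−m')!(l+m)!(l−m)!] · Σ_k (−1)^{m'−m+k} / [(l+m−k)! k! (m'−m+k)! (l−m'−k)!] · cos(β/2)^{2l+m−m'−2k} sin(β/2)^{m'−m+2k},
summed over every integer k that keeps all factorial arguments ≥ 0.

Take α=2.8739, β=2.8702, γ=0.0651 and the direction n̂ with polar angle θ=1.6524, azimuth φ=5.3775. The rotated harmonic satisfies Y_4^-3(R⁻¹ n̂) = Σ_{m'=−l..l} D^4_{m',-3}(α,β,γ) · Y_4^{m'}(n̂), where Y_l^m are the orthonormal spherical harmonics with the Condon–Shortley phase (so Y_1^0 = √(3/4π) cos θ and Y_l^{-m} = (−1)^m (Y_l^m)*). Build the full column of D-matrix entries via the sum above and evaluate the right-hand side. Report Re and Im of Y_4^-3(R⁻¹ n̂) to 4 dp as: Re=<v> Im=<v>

Re=0.0266 Im=0.1635

Need the full column D^4_{m',-3} for m'=−4..4 at α=2.8739, β=2.8702, γ=0.0651.
cos(β/2)=0.135280, sin(β/2)=0.990807
d^4_{-4,-3}: single k=1 term ⇒ +0.000002;  D = +0.000001-0.000002i
d^4_{-3,-3}: k∈[0..1] ⇒ +0.000000 -0.000042 = -0.000042;  D = +0.000034-0.000024i
d^4_{-2,-3}: k∈[0..1] ⇒ -0.000003 +0.000495 = +0.000492;  D = +0.000463-0.000164i
d^4_{-1,-3}: k∈[0..1] ⇒ +0.000048 -0.004270 = -0.004222;  D = +0.004211-0.000305i
d^4_{0,-3}: k∈[0..1] ⇒ -0.000521 +0.027971 = +0.027450;  D = +0.026928+0.005327i
d^4_{1,-3}: k∈[0..1] ⇒ +0.004270 -0.137428 = -0.133158;  D = +0.119139+0.059472i
d^4_{2,-3}: k∈[0..1] ⇒ -0.026536 +0.474486 = +0.447950;  D = +0.333596+0.298953i
d^4_{3,-3}: k∈[0..1] ⇒ +0.121200 -0.928782 = -0.807582;  D = +0.437440+0.678848i
d^4_{4,-3}: single k=0 term ⇒ -0.358677;  D = -0.107615-0.342153i
Y_4^{m'}(θ=1.6524,φ=5.3775) and Σ D·Y over m':
  (+0.0000-0.0000i)·(-0.3871-0.2021i)  (+0.0000-0.0000i)·(+0.0920-0.0416i)  (+0.0005-0.0002i)·(+0.0755-0.3077i)  (+0.0042-0.0003i)·(+0.0701+0.0893i)  (+0.0269+0.0053i)·(+0.2964+0.0000i)  (+0.1191+0.0595i)·(-0.0701+0.0893i)  (+0.3336+0.2990i)·(+0.0755+0.3077i)  (+0.4374+0.6788i)·(-0.0920-0.0416i)  (-0.1076-0.3422i)·(-0.3871+0.2021i)
Y_4^-3(R⁻¹ n̂) = +0.026605+0.163485i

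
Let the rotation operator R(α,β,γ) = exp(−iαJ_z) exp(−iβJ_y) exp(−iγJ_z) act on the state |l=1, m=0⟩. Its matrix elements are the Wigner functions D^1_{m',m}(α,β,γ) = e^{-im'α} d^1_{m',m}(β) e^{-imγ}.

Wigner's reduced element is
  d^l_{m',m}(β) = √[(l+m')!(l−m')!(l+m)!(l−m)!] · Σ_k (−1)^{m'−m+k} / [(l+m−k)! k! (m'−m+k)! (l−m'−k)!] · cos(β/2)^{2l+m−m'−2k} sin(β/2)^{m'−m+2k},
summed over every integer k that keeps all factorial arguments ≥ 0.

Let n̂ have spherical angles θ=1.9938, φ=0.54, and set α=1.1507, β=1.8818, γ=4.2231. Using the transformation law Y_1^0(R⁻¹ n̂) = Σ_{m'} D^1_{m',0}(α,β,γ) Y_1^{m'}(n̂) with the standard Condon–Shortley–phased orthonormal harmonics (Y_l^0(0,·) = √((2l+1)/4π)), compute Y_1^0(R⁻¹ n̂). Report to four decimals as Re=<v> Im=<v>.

Re=0.4089 Im=0.0000

Need the full column D^1_{m',0} for m'=−1..1 at α=1.1507, β=1.8818, γ=4.2231.
cos(β/2)=0.589061, sin(β/2)=0.808089
d^1_{-1,0}: single k=1 term ⇒ +0.673185;  D = +0.274557+0.614651i
d^1_{0,0}: k∈[0..1] ⇒ +0.346993 -0.653007 = -0.306014;  D = -0.306014+0.000000i
d^1_{1,0}: single k=0 term ⇒ -0.673185;  D = -0.274557+0.614651i
Y_1^{m'}(θ=1.9938,φ=0.54) and Σ D·Y over m':
  (+0.2746+0.6147i)·(+0.2702-0.1620i)  (-0.3060+0.0000i)·(-0.2006+0.0000i)  (-0.2746+0.6147i)·(-0.2702-0.1620i)
Y_1^0(R⁻¹ n̂) = +0.408872+0.000000i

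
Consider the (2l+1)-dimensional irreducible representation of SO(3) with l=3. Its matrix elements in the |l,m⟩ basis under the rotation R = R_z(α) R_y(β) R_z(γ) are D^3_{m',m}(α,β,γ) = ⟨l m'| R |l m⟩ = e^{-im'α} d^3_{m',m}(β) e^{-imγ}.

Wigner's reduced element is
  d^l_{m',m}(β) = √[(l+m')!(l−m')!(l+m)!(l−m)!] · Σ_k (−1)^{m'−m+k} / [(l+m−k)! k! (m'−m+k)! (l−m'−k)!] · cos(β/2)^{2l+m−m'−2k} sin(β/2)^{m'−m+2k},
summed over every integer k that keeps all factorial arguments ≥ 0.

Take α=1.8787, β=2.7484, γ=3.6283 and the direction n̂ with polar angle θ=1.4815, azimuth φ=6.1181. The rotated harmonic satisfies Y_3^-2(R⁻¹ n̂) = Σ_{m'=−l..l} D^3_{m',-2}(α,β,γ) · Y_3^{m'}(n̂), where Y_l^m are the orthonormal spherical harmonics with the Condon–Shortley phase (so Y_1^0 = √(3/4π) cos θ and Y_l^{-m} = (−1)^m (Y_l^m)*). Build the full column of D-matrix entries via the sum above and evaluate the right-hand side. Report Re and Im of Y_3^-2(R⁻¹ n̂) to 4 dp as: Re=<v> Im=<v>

Need the full column D^3_{m',-2} for m'=−3..3 at α=1.8787, β=2.7484, γ=3.6283.
cos(β/2)=0.195332, sin(β/2)=0.980737
d^3_{-3,-2}: single k=1 term ⇒ +0.000683;  D = +0.000647+0.000219i
d^3_{-2,-2}: k∈[0..1] ⇒ +0.000056 -0.007001 = -0.006946;  D = -0.000128+0.006944i
d^3_{-1,-2}: k∈[0..1] ⇒ -0.000882 +0.044464 = +0.043582;  D = -0.041769+0.012441i
d^3_{0,-2}: k∈[0..1] ⇒ +0.007669 -0.193339 = -0.185670;  D = -0.104435-0.153514i
d^3_{1,-2}: k∈[0..1] ⇒ -0.044464 +0.560450 = +0.515986;  D = +0.318601-0.405875i
d^3_{2,-2}: k∈[0..1] ⇒ +0.176494 -0.889848 = -0.713354;  D = +0.668225+0.249698i
d^3_{3,-2}: single k=0 term ⇒ -0.434123;  D = +0.021569-0.433587i
Y_3^{m'}(θ=1.4815,φ=6.1181) and Σ D·Y over m':
  (+0.0006+0.0002i)·(+0.3627+0.1959i)  (-0.0001+0.0069i)·(+0.0855+0.0293i)  (-0.0418+0.0124i)·(-0.3049-0.0508i)  (-0.1044-0.1535i)·(-0.0985+0.0000i)  (+0.3186-0.4059i)·(+0.3049-0.0508i)  (+0.6682+0.2497i)·(+0.0855-0.0293i)  (+0.0216-0.4336i)·(-0.3627+0.1959i)
Y_3^-2(R⁻¹ n̂) = +0.241755+0.037584i

Re=0.2418 Im=0.0376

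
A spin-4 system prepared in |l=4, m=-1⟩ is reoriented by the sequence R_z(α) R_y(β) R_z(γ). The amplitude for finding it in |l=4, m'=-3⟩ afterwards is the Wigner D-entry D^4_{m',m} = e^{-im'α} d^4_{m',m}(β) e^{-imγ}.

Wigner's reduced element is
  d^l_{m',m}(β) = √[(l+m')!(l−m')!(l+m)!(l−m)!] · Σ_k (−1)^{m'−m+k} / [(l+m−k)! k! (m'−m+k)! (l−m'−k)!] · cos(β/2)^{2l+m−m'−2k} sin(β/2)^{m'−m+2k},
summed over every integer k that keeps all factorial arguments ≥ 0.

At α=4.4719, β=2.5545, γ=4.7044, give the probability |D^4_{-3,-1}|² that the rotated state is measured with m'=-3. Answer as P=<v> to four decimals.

P=0.0054

First d^4_{-3,-1}(β=2.5545), then the phase factors e^{-i(-3)α} and e^{-i(-1)γ}:
With c≡cos(β/2)=0.289349 and s≡sin(β/2)=0.957224, N=[1·5040·6·120]^{1/2}=1904.940944
Admissible k: 2..3 (factorial args all ≥0)
  k=2: (−1)^0·1904.9409/(240)·0.2893^6·0.9572^2 = +0.004268
  k=3: (−1)^1·1904.9409/(144)·0.2893^4·0.9572^4 = -0.077850
d^4_{-3,-1}(2.5545) = +0.004268 -0.077850 = -0.073582
|D^4_{-3,-1}|² = |d^4_{-3,-1}(β)|² = (-0.073582)² = 0.005414 (the z-rotation phases have unit modulus)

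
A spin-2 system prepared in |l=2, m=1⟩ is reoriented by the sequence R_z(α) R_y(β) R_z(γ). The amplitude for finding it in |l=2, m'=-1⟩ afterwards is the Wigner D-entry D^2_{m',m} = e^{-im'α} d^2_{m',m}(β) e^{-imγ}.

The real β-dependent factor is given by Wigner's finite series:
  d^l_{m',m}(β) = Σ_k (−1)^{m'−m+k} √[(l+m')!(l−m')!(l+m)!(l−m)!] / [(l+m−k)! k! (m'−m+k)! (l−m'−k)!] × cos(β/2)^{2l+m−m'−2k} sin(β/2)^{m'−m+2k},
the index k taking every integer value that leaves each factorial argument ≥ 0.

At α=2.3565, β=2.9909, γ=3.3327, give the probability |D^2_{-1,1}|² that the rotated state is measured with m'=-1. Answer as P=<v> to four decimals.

P=0.9444

First d^2_{-1,1}(β=2.9909), then the phase factors e^{-i(-1)α} and e^{-i(1)γ}:
With c≡cos(β/2)=0.075275 and s≡sin(β/2)=0.997163, N=[1·6·6·1]^{1/2}=6.000000
The bounds max(0,m−m')=2 and min(l+m,l−m')=3 give 2 terms
  k=2: (−1)^0·6.0000/(2)·0.0753^2·0.9972^2 = +0.016903
  k=3: (−1)^1·6.0000/(6)·0.0753^0·0.9972^4 = -0.988699
d^2_{-1,1}(2.9909) = +0.016903 -0.988699 = -0.971797
|D^2_{-1,1}|² = |d^2_{-1,1}(β)|² = (-0.971797)² = 0.944389 (the z-rotation phases have unit modulus)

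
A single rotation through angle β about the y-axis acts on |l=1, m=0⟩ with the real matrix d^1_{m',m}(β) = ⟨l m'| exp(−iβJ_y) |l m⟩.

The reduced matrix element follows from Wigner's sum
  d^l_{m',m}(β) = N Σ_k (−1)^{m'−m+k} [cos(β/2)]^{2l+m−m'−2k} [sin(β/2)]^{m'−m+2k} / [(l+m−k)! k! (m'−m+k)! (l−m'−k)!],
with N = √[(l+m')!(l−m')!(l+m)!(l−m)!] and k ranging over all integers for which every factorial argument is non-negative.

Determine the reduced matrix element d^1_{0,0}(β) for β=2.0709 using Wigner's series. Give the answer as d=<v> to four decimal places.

d^1_{0,0}(β=2.0709) via Wigner's sum:
c=cos(2.0709/2)=0.510139, s=sin(2.0709/2)=0.860092; N=√[1·1·1·1]=1.000000
The bounds max(0,m−m')=0 and min(l+m,l−m')=1 give 2 terms
  k=0: (−1)^0·1.0000/(1)·0.5101^2·0.8601^0 = +0.260242
  k=1: (−1)^1·1.0000/(1)·0.5101^0·0.8601^2 = -0.739758
d^1_{0,0}(2.0709) = +0.260242 -0.739758 = -0.479517

d=-0.4795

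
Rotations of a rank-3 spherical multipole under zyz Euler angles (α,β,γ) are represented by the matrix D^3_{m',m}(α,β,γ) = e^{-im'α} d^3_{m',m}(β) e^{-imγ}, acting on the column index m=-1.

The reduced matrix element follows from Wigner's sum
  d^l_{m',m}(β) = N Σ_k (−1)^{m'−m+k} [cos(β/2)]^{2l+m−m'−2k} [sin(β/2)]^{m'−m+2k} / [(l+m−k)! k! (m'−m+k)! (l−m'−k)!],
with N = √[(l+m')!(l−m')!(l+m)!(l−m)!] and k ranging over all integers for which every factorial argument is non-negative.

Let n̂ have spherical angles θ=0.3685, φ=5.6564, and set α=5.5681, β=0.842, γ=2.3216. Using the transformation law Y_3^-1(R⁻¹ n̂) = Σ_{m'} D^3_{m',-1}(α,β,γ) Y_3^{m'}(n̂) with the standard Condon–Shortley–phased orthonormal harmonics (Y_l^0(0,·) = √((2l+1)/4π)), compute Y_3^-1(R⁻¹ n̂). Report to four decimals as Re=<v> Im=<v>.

Need the full column D^3_{m',-1} for m'=−3..3 at α=5.5681, β=0.842, γ=2.3216.
cos(β/2)=0.912681, sin(β/2)=0.408673
d^3_{-3,-1}: single k=2 term ⇒ +0.448822;  D = +0.441861+0.078737i
d^3_{-2,-1}: k∈[1..2] ⇒ +0.818410 -0.328183 = +0.490227;  D = +0.308010+0.381382i
d^3_{-1,-1}: k∈[0..2] ⇒ +0.577981 -0.927082 +0.139410 = -0.209691;  D = +0.007488-0.209557i
d^3_{0,-1}: k∈[0..2] ⇒ -0.896523 +0.539259 -0.036041 = -0.393304;  D = +0.268323-0.287561i
d^3_{1,-1}: k∈[0..2] ⇒ +0.695311 -0.185880 +0.004659 = +0.514090;  D = -0.511264+0.053833i
d^3_{2,-1}: k∈[0..1] ⇒ -0.328183 +0.032900 = -0.295282;  D = +0.241997+0.169201i
d^3_{3,-1}: single k=0 term ⇒ +0.089989;  D = -0.021874-0.087290i
Y_3^{m'}(θ=0.3685,φ=5.6564) and Σ D·Y over m':
  (+0.4419+0.0787i)·(-0.0059+0.0186i)  (+0.3080+0.3814i)·(+0.0386+0.1175i)  (+0.0075-0.2096i)·(+0.3160+0.2288i)  (+0.2683-0.2876i)·(+0.4704+0.0000i)  (-0.5113+0.0538i)·(-0.3160+0.2288i)  (+0.2420+0.1692i)·(+0.0386-0.1175i)  (-0.0219-0.0873i)·(+0.0059+0.0186i)
Y_3^-1(R⁻¹ n̂) = +0.319453-0.297951i

Re=0.3195 Im=-0.2980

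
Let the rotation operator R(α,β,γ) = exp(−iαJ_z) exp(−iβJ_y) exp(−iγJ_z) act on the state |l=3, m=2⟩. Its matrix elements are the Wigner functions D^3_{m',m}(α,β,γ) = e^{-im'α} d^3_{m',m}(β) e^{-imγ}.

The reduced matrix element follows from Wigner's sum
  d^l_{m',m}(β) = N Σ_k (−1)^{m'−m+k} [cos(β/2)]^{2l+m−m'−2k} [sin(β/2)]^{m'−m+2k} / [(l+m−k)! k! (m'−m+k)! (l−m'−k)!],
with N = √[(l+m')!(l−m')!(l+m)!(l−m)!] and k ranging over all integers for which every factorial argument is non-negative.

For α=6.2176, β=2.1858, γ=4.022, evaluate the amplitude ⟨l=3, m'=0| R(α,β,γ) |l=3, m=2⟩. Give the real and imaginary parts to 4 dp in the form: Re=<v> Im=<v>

Re=0.0995 Im=0.5176

Split into d^3_{0,2}(β=2.1858) × two z-phases.
c=cos(2.1858/2)=0.459912, s=sin(2.1858/2)=0.887964; N=√[6·6·120·1]=65.726707
k∈{2,3} keeps every argument non-negative
  k=2: (−1)^0·65.7267/(12)·0.4599^4·0.8880^2 = +0.193220
  k=3: (−1)^1·65.7267/(12)·0.4599^2·0.8880^4 = -0.720266
d^3_{0,2}(2.1858) = +0.193220 -0.720266 = -0.527046
Phases: e^{-i·(0)·6.2176}=+1.000000+0.000000i, e^{-i·(2)·4.022}=-0.188877-0.982001i ⇒ D=+0.099547+0.517559i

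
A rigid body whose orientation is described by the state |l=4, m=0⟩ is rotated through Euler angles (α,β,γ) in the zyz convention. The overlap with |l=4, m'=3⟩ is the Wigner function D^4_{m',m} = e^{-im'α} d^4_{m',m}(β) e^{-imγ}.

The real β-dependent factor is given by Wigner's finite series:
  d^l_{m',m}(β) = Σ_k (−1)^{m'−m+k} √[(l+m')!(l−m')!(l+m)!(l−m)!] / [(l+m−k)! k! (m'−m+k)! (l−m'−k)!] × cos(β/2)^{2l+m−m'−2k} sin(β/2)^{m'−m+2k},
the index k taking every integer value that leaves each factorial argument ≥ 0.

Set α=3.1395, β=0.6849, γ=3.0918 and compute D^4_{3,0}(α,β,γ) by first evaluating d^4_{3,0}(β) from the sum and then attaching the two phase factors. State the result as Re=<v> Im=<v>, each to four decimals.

Re=0.2900 Im=0.0018

D^4_{3,0}(3.1395,0.6849,3.0918) = e^{-i·3·3.1395}·d^4_{3,0}(0.6849)·e^{-i·0·3.0918}. Compute d first:
Half-angle: c=0.941935, s=0.335796. N=√(5040·1·24·24)=1703.830978
The bounds max(0,m−m')=0 and min(l+m,l−m')=1 give 2 terms
  k=0: (−1)^3·1703.8310/(144)·0.9419^5·0.3358^3 = -0.332196
  k=1: (−1)^4·1703.8310/(144)·0.9419^3·0.3358^5 = +0.042219
d^4_{3,0}(0.6849) = -0.332196 +0.042219 = -0.289977
Attach z-rotation phases: D = e^{-i(3)(3.1395)}·(-0.289977)·e^{-i(0)(3.0918)} = +0.289972+0.001820i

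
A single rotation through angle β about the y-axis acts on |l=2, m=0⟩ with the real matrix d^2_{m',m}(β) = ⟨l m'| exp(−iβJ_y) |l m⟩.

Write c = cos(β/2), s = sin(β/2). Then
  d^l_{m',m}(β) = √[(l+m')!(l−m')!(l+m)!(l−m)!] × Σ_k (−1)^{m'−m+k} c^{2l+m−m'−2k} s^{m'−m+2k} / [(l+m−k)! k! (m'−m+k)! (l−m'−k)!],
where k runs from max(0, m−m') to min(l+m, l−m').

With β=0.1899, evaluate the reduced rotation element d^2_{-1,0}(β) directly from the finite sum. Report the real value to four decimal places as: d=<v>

d=0.2270

d^2_{-1,0}(β=0.1899) via Wigner's sum:
With c≡cos(β/2)=0.995496 and s≡sin(β/2)=0.094807, N=[1·6·2·2]^{1/2}=4.898979
k: max(0,(0)−(-1))=1 … min(2+(0),2−(-1))=2
  k=1: (−1)^0·4.8990/(2)·0.9955^3·0.0948^1 = +0.229106
  k=2: (−1)^1·4.8990/(2)·0.9955^1·0.0948^3 = -0.002078
d^2_{-1,0}(0.1899) = +0.229106 -0.002078 = +0.227028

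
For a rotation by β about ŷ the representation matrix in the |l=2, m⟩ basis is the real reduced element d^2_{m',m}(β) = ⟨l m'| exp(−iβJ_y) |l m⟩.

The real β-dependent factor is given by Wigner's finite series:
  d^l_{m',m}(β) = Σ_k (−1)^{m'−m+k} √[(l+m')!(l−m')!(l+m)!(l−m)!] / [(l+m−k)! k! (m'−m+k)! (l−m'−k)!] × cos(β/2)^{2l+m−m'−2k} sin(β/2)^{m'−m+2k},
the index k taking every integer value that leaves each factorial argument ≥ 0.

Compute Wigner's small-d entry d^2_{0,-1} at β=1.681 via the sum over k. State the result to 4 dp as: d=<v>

d^2_{0,-1}(β=1.681) via Wigner's sum:
c=cos(1.681/2)=0.667090, s=sin(1.681/2)=0.744977; N=√[2·2·1·6]=4.898979
k∈{0,1} keeps every argument non-negative
  k=0: (−1)^1·4.8990/(2)·0.6671^3·0.7450^1 = -0.541717
  k=1: (−1)^2·4.8990/(2)·0.6671^1·0.7450^3 = +0.675598
d^2_{0,-1}(1.681) = -0.541717 +0.675598 = +0.133881

d=0.1339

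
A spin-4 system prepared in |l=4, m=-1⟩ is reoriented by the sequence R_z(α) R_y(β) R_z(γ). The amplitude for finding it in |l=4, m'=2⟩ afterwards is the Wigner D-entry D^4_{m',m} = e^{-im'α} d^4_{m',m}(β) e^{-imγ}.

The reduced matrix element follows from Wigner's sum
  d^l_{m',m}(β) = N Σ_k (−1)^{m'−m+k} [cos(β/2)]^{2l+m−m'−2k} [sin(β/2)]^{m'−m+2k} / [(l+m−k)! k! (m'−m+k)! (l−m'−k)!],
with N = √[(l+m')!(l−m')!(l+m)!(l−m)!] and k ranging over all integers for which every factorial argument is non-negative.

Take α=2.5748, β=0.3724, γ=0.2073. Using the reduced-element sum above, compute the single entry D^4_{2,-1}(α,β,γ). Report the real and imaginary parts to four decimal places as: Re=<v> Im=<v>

Re=-0.0177 Im=-0.0758

First d^4_{2,-1}(β=0.3724), then the phase factors e^{-i(2)α} and e^{-i(-1)γ}:
With c≡cos(β/2)=0.982715 and s≡sin(β/2)=0.185126, N=[720·2·6·120]^{1/2}=1018.233765
k: max(0,(-1)−(2))=0 … min(4+(-1),4−(2))=2
  k=0: (−1)^3·1018.2338/(72)·0.9827^5·0.1851^3 = -0.082235
  k=1: (−1)^4·1018.2338/(48)·0.9827^3·0.1851^5 = +0.004377
  k=2: (−1)^5·1018.2338/(240)·0.9827^1·0.1851^7 = -0.000031
d^4_{2,-1}(0.3724) = -0.082235 +0.004377 -0.000031 = -0.077888
Phases: e^{-i·(2)·2.5748}=+0.423414+0.905936i, e^{-i·(-1)·0.2073}=+0.978590+0.205818i ⇒ D=-0.017750-0.075839i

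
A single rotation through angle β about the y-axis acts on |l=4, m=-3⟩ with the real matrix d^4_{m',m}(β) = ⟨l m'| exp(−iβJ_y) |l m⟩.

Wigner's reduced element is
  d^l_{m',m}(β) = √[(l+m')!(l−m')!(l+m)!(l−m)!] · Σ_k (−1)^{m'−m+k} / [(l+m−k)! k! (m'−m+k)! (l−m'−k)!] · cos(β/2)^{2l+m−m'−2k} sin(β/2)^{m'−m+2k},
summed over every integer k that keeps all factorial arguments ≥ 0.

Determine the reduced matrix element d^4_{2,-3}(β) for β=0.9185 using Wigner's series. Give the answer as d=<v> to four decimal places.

d=-0.1271

d^4_{2,-3}(β=0.9185) via Wigner's sum:
c=cos(0.9185/2)=0.896385, s=sin(0.9185/2)=0.443276; N=√[720·2·1·5040]=2693.993318
The bounds max(0,m−m')=0 and min(l+m,l−m')=1 give 2 terms
  k=0: (−1)^5·2693.9933/(240)·0.8964^3·0.4433^5 = -0.138369
  k=1: (−1)^6·2693.9933/(720)·0.8964^1·0.4433^7 = +0.011279
d^4_{2,-3}(0.9185) = -0.138369 +0.011279 = -0.127090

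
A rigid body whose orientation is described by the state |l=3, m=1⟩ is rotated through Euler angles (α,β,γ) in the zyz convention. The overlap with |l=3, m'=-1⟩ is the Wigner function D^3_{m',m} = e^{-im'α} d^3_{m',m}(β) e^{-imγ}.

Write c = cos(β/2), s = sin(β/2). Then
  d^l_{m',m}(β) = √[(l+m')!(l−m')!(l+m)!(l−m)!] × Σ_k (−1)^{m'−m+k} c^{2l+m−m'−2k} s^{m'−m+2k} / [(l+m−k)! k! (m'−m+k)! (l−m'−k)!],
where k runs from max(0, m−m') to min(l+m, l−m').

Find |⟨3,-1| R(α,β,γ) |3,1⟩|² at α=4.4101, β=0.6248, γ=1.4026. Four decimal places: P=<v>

P=0.1608

D^3_{-1,1}(4.4101,0.6248,1.4026) = e^{-i·-1·4.4101}·d^3_{-1,1}(0.6248)·e^{-i·1·1.4026}. Compute d first:
Half-angle: c=0.951599, s=0.307343. N=√(2·24·24·2)=48.000000
k∈{2,3,4} keeps every argument non-negative
  k=2: (−1)^0·48.0000/(8)·0.9516^4·0.3073^2 = +0.464744
  k=3: (−1)^1·48.0000/(6)·0.9516^2·0.3073^4 = -0.064639
  k=4: (−1)^2·48.0000/(48)·0.9516^0·0.3073^6 = +0.000843
d^3_{-1,1}(0.6248) = +0.464744 -0.064639 +0.000843 = +0.400949
|D^3_{-1,1}|² = |d^3_{-1,1}(β)|² = (+0.400949)² = 0.160760 (the z-rotation phases have unit modulus)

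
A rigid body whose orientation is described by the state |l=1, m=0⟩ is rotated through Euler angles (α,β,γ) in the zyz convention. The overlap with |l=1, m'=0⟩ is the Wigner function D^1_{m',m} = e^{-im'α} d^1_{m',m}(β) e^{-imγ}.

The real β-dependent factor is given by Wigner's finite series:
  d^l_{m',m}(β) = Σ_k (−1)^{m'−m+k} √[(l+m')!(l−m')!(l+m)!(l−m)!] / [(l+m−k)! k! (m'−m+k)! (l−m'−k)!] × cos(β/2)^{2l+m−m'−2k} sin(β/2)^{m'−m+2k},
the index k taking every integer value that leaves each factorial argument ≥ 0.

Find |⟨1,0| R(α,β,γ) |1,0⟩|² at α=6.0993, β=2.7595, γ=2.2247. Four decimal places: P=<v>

First d^1_{0,0}(β=2.7595), then the phase factors e^{-i(0)α} and e^{-i(0)γ}:
Half-angle: c=0.189886, s=0.981806. N=√(1·1·1·1)=1.000000
k∈{0,1} keeps every argument non-negative
  k=0: (−1)^0·1.0000/(1)·0.1899^2·0.9818^0 = +0.036057
  k=1: (−1)^1·1.0000/(1)·0.1899^0·0.9818^2 = -0.963943
d^1_{0,0}(2.7595) = +0.036057 -0.963943 = -0.927886
|D^1_{0,0}|² = |d^1_{0,0}(β)|² = (-0.927886)² = 0.860973 (the z-rotation phases have unit modulus)

P=0.8610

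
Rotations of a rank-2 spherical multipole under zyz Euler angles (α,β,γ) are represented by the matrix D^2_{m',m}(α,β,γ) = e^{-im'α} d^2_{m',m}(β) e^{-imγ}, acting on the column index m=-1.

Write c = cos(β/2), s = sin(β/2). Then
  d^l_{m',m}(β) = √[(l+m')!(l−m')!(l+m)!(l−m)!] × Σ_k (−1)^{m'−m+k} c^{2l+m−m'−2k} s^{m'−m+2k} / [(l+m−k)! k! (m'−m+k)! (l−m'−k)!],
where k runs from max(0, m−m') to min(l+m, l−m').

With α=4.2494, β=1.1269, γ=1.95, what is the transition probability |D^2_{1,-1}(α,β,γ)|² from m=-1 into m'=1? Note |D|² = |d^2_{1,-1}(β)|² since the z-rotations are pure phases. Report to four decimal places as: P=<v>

First d^2_{1,-1}(β=1.1269), then the phase factors e^{-i(1)α} and e^{-i(-1)γ}:
With c≡cos(β/2)=0.845417 and s≡sin(β/2)=0.534106, N=[6·1·1·6]^{1/2}=6.000000
Admissible k: 0..1 (factorial args all ≥0)
  k=0: (−1)^2·6.0000/(2)·0.8454^2·0.5341^2 = +0.611672
  k=1: (−1)^3·6.0000/(6)·0.8454^0·0.5341^4 = -0.081379
d^2_{1,-1}(1.1269) = +0.611672 -0.081379 = +0.530294
|D^2_{1,-1}|² = |d^2_{1,-1}(β)|² = (+0.530294)² = 0.281211 (the z-rotation phases have unit modulus)

P=0.2812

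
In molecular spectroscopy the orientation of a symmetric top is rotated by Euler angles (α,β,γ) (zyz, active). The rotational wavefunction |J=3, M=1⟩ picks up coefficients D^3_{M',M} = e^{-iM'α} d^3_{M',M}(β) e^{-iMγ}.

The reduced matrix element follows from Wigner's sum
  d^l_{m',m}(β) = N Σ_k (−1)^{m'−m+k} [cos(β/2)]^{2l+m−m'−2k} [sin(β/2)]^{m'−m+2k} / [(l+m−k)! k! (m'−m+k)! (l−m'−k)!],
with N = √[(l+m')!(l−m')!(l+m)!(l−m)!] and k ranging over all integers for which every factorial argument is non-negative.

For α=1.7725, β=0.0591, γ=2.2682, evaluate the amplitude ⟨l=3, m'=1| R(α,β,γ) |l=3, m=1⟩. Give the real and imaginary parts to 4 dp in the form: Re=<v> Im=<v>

Re=-0.6163 Im=0.7753

Split into d^3_{1,1}(β=0.0591) × two z-phases.
c=cos(0.0591/2)=0.999563, s=sin(0.0591/2)=0.029546; N=√[24·2·24·2]=48.000000
k∈{0,1,2} keeps every argument non-negative
  k=0: (−1)^0·48.0000/(48)·0.9996^6·0.0295^0 = +0.997383
  k=1: (−1)^1·48.0000/(6)·0.9996^4·0.0295^2 = -0.006971
  k=2: (−1)^2·48.0000/(8)·0.9996^2·0.0295^4 = +0.000005
d^3_{1,1}(0.0591) = +0.997383 -0.006971 +0.000005 = +0.990417
Phases: e^{-i·(1)·1.7725}=-0.200339-0.979727i, e^{-i·(1)·2.2682}=-0.642230-0.766512i ⇒ D=-0.616345+0.775270i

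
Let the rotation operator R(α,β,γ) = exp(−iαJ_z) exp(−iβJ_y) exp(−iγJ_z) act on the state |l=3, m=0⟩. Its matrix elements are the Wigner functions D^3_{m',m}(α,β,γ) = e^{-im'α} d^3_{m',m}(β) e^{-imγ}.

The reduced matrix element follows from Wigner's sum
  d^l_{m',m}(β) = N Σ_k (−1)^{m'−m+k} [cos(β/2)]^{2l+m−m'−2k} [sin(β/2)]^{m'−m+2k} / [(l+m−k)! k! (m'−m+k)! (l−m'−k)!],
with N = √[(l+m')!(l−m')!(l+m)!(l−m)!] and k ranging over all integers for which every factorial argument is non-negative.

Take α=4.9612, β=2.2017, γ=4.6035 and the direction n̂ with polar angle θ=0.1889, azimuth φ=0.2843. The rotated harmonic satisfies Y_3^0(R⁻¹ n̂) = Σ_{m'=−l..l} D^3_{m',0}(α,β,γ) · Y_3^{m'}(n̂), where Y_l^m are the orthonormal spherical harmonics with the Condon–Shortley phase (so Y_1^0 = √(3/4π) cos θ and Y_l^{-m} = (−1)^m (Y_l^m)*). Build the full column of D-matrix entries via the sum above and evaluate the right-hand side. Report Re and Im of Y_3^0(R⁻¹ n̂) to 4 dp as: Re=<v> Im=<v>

Need the full column D^3_{m',0} for m'=−3..3 at α=4.9612, β=2.2017, γ=4.6035.
cos(β/2)=0.452838, sin(β/2)=0.891593
d^3_{-3,0}: single k=3 term ⇒ +0.294337;  D = -0.199862+0.216077i
d^3_{-2,0}: k∈[2..3] ⇒ +0.183091 -0.709762 = -0.526672;  D = +0.462797+0.251400i
d^3_{-1,0}: k∈[1..3] ⇒ +0.058813 -0.683976 +0.883825 = +0.258661;  D = +0.063696-0.250696i
d^3_{0,0}: k∈[0..3] ⇒ +0.008623 -0.300849 +1.166259 -0.502341 = +0.371692;  D = +0.371692+0.000000i
d^3_{1,0}: k∈[0..2] ⇒ -0.058813 +0.683976 -0.883825 = -0.258661;  D = -0.063696-0.250696i
d^3_{2,0}: k∈[0..1] ⇒ +0.183091 -0.709762 = -0.526672;  D = +0.462797-0.251400i
d^3_{3,0}: single k=0 term ⇒ -0.294337;  D = +0.199862+0.216077i
Y_3^{m'}(θ=0.1889,φ=0.2843) and Σ D·Y over m':
  (-0.1999+0.2161i)·(+0.0018-0.0021i)  (+0.4628+0.2514i)·(+0.0298-0.0191i)  (+0.0637-0.2507i)·(+0.2227-0.0651i)  (+0.3717+0.0000i)·(+0.6685+0.0000i)  (-0.0637-0.2507i)·(-0.2227-0.0651i)  (+0.4628-0.2514i)·(+0.0298+0.0191i)  (+0.1999+0.2161i)·(-0.0018-0.0021i)
Y_3^0(R⁻¹ n̂) = +0.281561+0.000000i

Re=0.2816 Im=0.0000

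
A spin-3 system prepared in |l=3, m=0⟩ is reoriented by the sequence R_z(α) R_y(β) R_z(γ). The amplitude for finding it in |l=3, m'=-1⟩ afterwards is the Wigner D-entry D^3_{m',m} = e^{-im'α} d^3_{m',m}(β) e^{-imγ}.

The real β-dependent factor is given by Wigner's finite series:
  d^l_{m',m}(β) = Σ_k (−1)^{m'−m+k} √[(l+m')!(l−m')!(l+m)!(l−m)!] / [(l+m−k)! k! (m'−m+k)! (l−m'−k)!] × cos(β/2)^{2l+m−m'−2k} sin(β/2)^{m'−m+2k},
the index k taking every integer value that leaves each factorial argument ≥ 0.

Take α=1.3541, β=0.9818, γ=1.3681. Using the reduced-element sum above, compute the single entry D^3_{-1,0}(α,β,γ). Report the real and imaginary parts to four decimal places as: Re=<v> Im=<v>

Split into d^3_{-1,0}(β=0.9818) × two z-phases.
Half-angle: c=0.881909, s=0.471420. N=√(2·24·6·6)=41.569219
k∈{1,2,3} keeps every argument non-negative
  k=1: (−1)^0·41.5692/(12)·0.8819^5·0.4714^1 = +0.871199
  k=2: (−1)^1·41.5692/(4)·0.8819^3·0.4714^3 = -0.746804
  k=3: (−1)^2·41.5692/(12)·0.8819^1·0.4714^5 = +0.071130
d^3_{-1,0}(0.9818) = +0.871199 -0.746804 +0.071130 = +0.195525
Phases: e^{-i·(-1)·1.3541}=+0.215004+0.976613i, e^{-i·(0)·1.3681}=+1.000000+0.000000i ⇒ D=+0.042039+0.190952i

Re=0.0420 Im=0.1910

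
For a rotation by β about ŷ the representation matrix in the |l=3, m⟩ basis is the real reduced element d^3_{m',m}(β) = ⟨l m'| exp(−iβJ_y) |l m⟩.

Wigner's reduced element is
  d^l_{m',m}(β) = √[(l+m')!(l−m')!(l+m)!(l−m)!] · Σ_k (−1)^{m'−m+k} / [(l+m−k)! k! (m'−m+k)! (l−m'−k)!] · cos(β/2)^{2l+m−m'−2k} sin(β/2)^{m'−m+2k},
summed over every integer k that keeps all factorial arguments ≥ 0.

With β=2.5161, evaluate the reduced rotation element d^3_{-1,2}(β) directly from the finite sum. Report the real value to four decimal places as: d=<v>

d^3_{-1,2}(β=2.5161) via Wigner's sum:
Half-angle: c=0.307673, s=0.951492. N=√(2·24·120·1)=75.894664
k: max(0,(2)−(-1))=3 … min(3+(2),3−(-1))=4
  k=3: (−1)^0·75.8947/(12)·0.3077^3·0.9515^3 = +0.158677
  k=4: (−1)^1·75.8947/(24)·0.3077^1·0.9515^5 = -0.758779
d^3_{-1,2}(2.5161) = +0.158677 -0.758779 = -0.600102

d=-0.6001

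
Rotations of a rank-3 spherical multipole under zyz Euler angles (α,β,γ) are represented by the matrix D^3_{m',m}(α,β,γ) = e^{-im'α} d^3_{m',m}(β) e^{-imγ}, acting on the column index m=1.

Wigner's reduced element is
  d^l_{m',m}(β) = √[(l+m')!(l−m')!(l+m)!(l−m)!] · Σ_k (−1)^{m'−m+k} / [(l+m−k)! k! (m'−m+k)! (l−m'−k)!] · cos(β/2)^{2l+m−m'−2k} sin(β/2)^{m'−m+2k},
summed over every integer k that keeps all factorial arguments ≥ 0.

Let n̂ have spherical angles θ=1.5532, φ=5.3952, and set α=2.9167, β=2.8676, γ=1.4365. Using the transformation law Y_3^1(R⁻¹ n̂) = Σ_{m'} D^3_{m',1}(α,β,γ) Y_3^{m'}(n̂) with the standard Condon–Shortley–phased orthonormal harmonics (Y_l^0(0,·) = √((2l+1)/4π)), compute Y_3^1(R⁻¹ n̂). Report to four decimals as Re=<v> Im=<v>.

Need the full column D^3_{m',1} for m'=−3..3 at α=2.9167, β=2.8676, γ=1.4365.
cos(β/2)=0.136568, sin(β/2)=0.990631
d^3_{-3,1}: single k=4 term ⇒ +0.069565;  D = +0.035789+0.059653i
d^3_{-2,1}: k∈[3..4] ⇒ +0.015661 -0.412011 = -0.396350;  D = +0.122980+0.376788i
d^3_{-1,1}: k∈[2..4] ⇒ +0.002048 -0.143693 +0.945084 = +0.803439;  D = +0.072689+0.800145i
d^3_{0,1}: k∈[1..3] ⇒ +0.000163 -0.025733 +0.451335 = +0.425765;  D = +0.057007-0.421931i
d^3_{1,1}: k∈[0..2] ⇒ +0.000006 -0.002731 +0.107770 = +0.105045;  D = -0.036925+0.098342i
d^3_{2,1}: k∈[0..1] ⇒ -0.000149 +0.015661 = +0.015512;  D = +0.008554-0.012940i
d^3_{3,1}: single k=0 term ⇒ +0.001322;  D = -0.000957+0.000913i
Y_3^{m'}(θ=1.5532,φ=5.3952) and Σ D·Y over m':
  (+0.0358+0.0597i)·(-0.3704+0.1917i)  (+0.1230+0.3768i)·(-0.0037+0.0176i)  (+0.0727+0.8001i)·(-0.2036-0.2503i)  (+0.0570-0.4219i)·(-0.0197+0.0000i)  (-0.0369+0.0983i)·(+0.2036-0.2503i)  (+0.0086-0.0129i)·(-0.0037-0.0176i)  (-0.0010+0.0009i)·(+0.3704+0.1917i)
Y_3^1(R⁻¹ n̂) = +0.168891-0.157908i

Re=0.1689 Im=-0.1579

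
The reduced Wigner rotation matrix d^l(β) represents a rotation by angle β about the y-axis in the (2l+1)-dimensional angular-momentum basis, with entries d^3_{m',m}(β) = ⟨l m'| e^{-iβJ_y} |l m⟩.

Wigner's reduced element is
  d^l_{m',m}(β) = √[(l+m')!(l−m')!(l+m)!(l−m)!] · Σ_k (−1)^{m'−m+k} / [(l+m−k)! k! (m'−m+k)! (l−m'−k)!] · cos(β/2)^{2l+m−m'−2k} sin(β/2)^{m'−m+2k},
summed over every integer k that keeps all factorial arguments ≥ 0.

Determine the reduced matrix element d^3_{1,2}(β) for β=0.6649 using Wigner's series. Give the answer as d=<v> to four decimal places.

d^3_{1,2}(β=0.6649) via Wigner's sum:
Half-angle: c=0.945246, s=0.326360. N=√(24·2·120·1)=75.894664
The bounds max(0,m−m')=1 and min(l+m,l−m')=2 give 2 terms
  k=1: (−1)^0·75.8947/(24)·0.9452^5·0.3264^1 = +0.778789
  k=2: (−1)^1·75.8947/(12)·0.9452^3·0.3264^3 = -0.185675
d^3_{1,2}(0.6649) = +0.778789 -0.185675 = +0.593114

d=0.5931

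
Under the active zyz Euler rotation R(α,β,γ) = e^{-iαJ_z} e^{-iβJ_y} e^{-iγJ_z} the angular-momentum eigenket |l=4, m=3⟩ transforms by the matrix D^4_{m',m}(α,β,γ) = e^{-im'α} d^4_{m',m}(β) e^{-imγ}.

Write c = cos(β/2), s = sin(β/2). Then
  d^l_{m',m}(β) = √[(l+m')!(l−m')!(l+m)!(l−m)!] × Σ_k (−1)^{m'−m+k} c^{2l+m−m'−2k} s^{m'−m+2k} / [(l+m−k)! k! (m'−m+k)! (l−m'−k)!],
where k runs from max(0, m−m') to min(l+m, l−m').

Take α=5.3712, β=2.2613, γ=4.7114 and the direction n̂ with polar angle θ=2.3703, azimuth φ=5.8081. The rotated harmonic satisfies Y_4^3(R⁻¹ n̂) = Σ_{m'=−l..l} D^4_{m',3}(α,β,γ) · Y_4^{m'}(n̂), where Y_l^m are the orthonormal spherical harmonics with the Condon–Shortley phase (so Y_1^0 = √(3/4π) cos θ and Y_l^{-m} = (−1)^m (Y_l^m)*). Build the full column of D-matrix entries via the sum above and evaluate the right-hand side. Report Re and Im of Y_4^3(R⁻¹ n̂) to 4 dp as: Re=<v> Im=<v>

Need the full column D^4_{m',3} for m'=−4..4 at α=5.3712, β=2.2613, γ=4.7114.
cos(β/2)=0.426072, sin(β/2)=0.904689
d^4_{-4,3}: single k=7 term ⇒ +0.597756;  D = +0.288352+0.523608i
d^4_{-3,3}: k∈[6..7] ⇒ +0.696724 -0.448741 = +0.247983;  D = -0.098531+0.227568i
d^4_{-2,3}: k∈[5..6] ⇒ +0.526176 -0.790757 = -0.264581;  D = +0.256342-0.065512i
d^4_{-1,3}: k∈[4..5] ⇒ +0.292044 -0.790010 = -0.497966;  D = +0.392846+0.306010i
d^4_{0,3}: k∈[3..4] ⇒ +0.123020 -0.554638 = -0.431618;  D = -0.001281+0.431616i
d^4_{1,3}: k∈[2..3] ⇒ +0.038866 -0.292044 = -0.253178;  D = -0.200652+0.154395i
d^4_{2,3}: k∈[1..2] ⇒ +0.008629 -0.116707 = -0.108079;  D = -0.104553-0.027382i
d^4_{3,3}: k∈[0..1] ⇒ +0.001086 -0.034276 = -0.033190;  D = -0.013006-0.030536i
d^4_{4,3}: single k=0 term ⇒ -0.006523;  D = +0.003180-0.005695i
Y_4^{m'}(θ=2.3703,φ=5.8081) and Σ D·Y over m':
  (+0.2884+0.5236i)·(-0.0338+0.0989i)  (-0.0985+0.2276i)·(-0.0441-0.3008i)  (+0.2563-0.0655i)·(+0.2456+0.3436i)  (+0.3928+0.3060i)·(-0.1259-0.0648i)  (-0.0013+0.4316i)·(-0.3356+0.0000i)  (-0.2007+0.1544i)·(+0.1259-0.0648i)  (-0.1046-0.0274i)·(+0.2456-0.3436i)  (-0.0130-0.0305i)·(+0.0441-0.3008i)  (+0.0032-0.0057i)·(-0.0338-0.0989i)
Y_4^3(R⁻¹ n̂) = +0.006764-0.042342i

Re=0.0068 Im=-0.0423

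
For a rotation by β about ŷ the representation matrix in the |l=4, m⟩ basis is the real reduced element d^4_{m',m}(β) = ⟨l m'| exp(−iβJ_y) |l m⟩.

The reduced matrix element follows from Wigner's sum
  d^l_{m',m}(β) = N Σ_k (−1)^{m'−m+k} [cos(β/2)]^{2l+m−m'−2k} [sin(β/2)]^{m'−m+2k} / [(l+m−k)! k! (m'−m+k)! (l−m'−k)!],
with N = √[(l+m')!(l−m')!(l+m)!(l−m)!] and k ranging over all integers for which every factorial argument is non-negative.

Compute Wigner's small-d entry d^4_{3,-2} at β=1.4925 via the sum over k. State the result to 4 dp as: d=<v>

d=-0.4582

d^4_{3,-2}(β=1.4925) via Wigner's sum:
Half-angle: c=0.734240, s=0.678890. N=√(5040·1·2·720)=2693.993318
Admissible k: 0..1 (factorial args all ≥0)
  k=0: (−1)^5·2693.9933/(240)·0.7342^3·0.6789^5 = -0.640762
  k=1: (−1)^6·2693.9933/(720)·0.7342^1·0.6789^7 = +0.182599
d^4_{3,-2}(1.4925) = -0.640762 +0.182599 = -0.458163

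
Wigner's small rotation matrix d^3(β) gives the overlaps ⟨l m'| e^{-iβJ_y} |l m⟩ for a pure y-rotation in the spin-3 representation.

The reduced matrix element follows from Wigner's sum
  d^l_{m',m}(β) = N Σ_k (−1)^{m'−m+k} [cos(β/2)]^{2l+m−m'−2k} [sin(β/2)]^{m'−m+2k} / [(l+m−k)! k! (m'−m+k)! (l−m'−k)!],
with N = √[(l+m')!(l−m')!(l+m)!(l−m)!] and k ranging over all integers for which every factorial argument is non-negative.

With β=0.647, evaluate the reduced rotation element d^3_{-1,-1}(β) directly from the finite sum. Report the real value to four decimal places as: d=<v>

d=0.1282

d^3_{-1,-1}(β=0.647) via Wigner's sum:
With c≡cos(β/2)=0.948129 and s≡sin(β/2)=0.317887, N=[2·24·2·24]^{1/2}=48.000000
k∈{0,1,2} keeps every argument non-negative
  k=0: (−1)^0·48.0000/(48)·0.9481^6·0.3179^0 = +0.726446
  k=1: (−1)^1·48.0000/(6)·0.9481^4·0.3179^2 = -0.653288
  k=2: (−1)^2·48.0000/(8)·0.9481^2·0.3179^4 = +0.055078
d^3_{-1,-1}(0.647) = +0.726446 -0.653288 +0.055078 = +0.128237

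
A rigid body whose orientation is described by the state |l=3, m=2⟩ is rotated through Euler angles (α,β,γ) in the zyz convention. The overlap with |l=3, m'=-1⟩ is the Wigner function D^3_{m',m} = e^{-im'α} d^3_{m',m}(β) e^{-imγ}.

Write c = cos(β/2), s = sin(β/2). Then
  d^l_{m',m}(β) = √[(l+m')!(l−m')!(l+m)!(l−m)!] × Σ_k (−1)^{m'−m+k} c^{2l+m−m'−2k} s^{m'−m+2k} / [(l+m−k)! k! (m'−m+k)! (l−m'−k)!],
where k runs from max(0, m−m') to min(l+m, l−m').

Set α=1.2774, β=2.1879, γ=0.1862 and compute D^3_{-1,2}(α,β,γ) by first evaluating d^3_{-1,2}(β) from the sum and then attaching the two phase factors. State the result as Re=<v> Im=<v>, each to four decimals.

D^3_{-1,2}(1.2774,2.1879,0.1862) = e^{-i·-1·1.2774}·d^3_{-1,2}(2.1879)·e^{-i·2·0.1862}. Compute d first:
Half-angle: c=0.458980, s=0.888447. N=√(2·24·120·1)=75.894664
The bounds max(0,m−m')=3 and min(l+m,l−m')=4 give 2 terms
  k=3: (−1)^0·75.8947/(12)·0.4590^3·0.8884^3 = +0.428849
  k=4: (−1)^1·75.8947/(24)·0.4590^1·0.8884^5 = -0.803435
d^3_{-1,2}(2.1879) = +0.428849 -0.803435 = -0.374586
Phases: e^{-i·(-1)·1.2774}=+0.289205+0.957267i, e^{-i·(2)·0.1862}=+0.931457-0.363852i ⇒ D=-0.231376-0.294584i

Re=-0.2314 Im=-0.2946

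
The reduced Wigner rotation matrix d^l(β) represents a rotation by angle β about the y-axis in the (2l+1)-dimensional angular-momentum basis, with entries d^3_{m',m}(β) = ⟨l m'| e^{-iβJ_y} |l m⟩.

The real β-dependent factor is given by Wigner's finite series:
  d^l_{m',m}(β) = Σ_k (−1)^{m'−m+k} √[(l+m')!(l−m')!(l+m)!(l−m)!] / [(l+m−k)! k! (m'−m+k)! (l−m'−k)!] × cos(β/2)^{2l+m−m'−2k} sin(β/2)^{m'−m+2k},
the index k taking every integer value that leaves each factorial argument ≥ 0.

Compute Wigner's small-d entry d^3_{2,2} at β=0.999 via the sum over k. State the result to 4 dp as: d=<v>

d=-0.2236

d^3_{2,2}(β=0.999) via Wigner's sum:
c=cos(0.999/2)=0.877822, s=sin(0.999/2)=0.478987; N=√[120·1·120·1]=120.000000
Admissible k: 0..1 (factorial args all ≥0)
  k=0: (−1)^0·120.0000/(120)·0.8778^6·0.4790^0 = +0.457551
  k=1: (−1)^1·120.0000/(24)·0.8778^4·0.4790^2 = -0.681150
d^3_{2,2}(0.999) = +0.457551 -0.681150 = -0.223600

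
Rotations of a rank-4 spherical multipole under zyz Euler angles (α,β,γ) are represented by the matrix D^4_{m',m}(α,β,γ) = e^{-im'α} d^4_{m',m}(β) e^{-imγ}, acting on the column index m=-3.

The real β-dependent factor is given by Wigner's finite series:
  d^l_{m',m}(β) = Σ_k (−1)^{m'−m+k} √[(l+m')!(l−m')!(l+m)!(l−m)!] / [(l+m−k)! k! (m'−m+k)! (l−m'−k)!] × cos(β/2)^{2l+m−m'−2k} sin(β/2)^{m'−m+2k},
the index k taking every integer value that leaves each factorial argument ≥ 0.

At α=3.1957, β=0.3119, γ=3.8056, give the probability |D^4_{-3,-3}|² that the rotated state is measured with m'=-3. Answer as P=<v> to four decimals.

P=0.5625

Split into d^4_{-3,-3}(β=0.3119) × two z-phases.
Half-angle: c=0.987864, s=0.155319. N=√(1·5040·1·5040)=5040.000000
k∈{0,1} keeps every argument non-negative
  k=0: (−1)^0·5040.0000/(5040)·0.9879^8·0.1553^0 = +0.906940
  k=1: (−1)^1·5040.0000/(720)·0.9879^6·0.1553^2 = -0.156938
d^4_{-3,-3}(0.3119) = +0.906940 -0.156938 = +0.750002
|D^4_{-3,-3}|² = |d^4_{-3,-3}(β)|² = (+0.750002)² = 0.562503 (the z-rotation phases have unit modulus)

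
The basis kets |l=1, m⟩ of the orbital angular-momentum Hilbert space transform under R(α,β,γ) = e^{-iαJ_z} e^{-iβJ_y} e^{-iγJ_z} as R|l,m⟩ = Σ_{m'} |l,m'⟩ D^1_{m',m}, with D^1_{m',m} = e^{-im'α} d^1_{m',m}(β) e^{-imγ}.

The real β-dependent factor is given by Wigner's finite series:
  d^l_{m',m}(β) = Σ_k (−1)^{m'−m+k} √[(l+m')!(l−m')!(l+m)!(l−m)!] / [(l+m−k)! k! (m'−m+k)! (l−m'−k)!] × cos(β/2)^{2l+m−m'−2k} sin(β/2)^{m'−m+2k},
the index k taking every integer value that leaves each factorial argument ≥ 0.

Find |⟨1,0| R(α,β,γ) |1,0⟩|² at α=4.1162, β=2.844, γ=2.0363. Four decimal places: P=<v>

P=0.9140

First d^1_{0,0}(β=2.844), then the phase factors e^{-i(0)α} and e^{-i(0)γ}:
Half-angle: c=0.148248, s=0.988950. N=√(1·1·1·1)=1.000000
k: max(0,(0)−(0))=0 … min(1+(0),1−(0))=1
  k=0: (−1)^0·1.0000/(1)·0.1482^2·0.9890^0 = +0.021977
  k=1: (−1)^1·1.0000/(1)·0.1482^0·0.9890^2 = -0.978023
d^1_{0,0}(2.844) = +0.021977 -0.978023 = -0.956045
|D^1_{0,0}|² = |d^1_{0,0}(β)|² = (-0.956045)² = 0.914022 (the z-rotation phases have unit modulus)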